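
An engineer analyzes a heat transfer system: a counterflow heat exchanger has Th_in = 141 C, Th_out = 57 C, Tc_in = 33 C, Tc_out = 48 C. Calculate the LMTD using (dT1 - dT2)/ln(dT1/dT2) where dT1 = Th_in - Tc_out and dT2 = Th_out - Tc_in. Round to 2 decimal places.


dT1 = Th_in - Tc_out = 141 - 48 = 93
dT2 = Th_out - Tc_in = 57 - 33 = 24
LMTD = (dT1 - dT2) / ln(dT1/dT2)
LMTD = (93 - 24) / ln(93/24)
LMTD = 50.94 K


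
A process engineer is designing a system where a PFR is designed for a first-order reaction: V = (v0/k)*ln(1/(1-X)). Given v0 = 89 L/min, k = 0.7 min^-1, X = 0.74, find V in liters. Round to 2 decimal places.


V = (v0/k) * ln(1/(1-X))
V = (89/0.7) * ln(1/(1-0.74))
V = 127.142857 * ln(3.846154)
V = 127.142857 * 1.347074
V = 171.27 L


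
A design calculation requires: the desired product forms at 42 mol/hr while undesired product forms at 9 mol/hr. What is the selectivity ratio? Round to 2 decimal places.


S = desired product rate / undesired product rate
S = 42 / 9
S = 4.67


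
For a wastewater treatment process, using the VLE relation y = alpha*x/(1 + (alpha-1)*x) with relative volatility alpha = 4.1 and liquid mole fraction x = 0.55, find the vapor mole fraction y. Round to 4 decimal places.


y = alpha*x / (1 + (alpha-1)*x)
y = 4.1*0.55 / (1 + (4.1-1)*0.55)
y = 2.255 / (1 + 1.705)
y = 2.255 / 2.705
y = 0.8336


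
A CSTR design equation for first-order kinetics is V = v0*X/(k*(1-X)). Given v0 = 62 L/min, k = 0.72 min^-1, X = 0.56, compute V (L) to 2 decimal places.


V = v0 * X / (k * (1 - X))
V = 62 * 0.56 / (0.72 * (1 - 0.56))
V = 34.72 / (0.72 * 0.44)
V = 34.72 / 0.3168
V = 109.60 L


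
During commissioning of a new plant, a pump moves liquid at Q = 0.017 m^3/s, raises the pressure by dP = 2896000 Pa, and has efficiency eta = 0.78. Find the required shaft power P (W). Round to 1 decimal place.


P = Q * dP / eta
P = 0.017 * 2896000 / 0.78
P = 49232.0 / 0.78
P = 63117.9 W


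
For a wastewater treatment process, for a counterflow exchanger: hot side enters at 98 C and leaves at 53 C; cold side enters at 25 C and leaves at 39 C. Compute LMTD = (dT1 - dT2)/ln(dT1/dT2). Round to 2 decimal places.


dT1 = Th_in - Tc_out = 98 - 39 = 59
dT2 = Th_out - Tc_in = 53 - 25 = 28
LMTD = (dT1 - dT2) / ln(dT1/dT2)
LMTD = (59 - 28) / ln(59/28)
LMTD = 41.59 K


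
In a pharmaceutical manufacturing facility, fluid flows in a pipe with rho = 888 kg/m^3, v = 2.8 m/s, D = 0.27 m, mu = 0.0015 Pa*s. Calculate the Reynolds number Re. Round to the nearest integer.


Re = rho * v * D / mu
Re = 888 * 2.8 * 0.27 / 0.0015
Re = 671.328 / 0.0015
Re = 447552


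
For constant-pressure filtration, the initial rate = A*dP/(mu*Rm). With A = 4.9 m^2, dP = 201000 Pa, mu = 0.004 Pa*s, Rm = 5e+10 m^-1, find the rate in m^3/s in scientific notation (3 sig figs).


rate = A * dP / (mu * Rm)
rate = 4.9 * 201000 / (0.004 * 5e+10)
rate = 984900.0 / 2.000e+08
rate = 4.92e-03 m^3/s


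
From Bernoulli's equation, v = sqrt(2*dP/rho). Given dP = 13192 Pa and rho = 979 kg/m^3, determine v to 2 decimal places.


v = sqrt(2*dP/rho)
v = sqrt(2*13192/979)
v = sqrt(26.949949)
v = 5.19 m/s


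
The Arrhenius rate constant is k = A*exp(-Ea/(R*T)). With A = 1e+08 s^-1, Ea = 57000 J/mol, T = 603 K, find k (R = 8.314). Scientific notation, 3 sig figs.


k = A * exp(-Ea/(R*T))
k = 1e+08 * exp(-57000 / (8.314 * 603))
k = 1e+08 * exp(-11.369661)
k = 1.15e+03


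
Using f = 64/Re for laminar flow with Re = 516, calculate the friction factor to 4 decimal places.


f = 64 / Re
f = 64 / 516
f = 0.1240


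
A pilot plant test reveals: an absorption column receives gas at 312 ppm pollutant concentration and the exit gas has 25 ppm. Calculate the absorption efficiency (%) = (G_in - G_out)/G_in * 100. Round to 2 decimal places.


Efficiency = (G_in - G_out) / G_in * 100%
Efficiency = (312 - 25) / 312 * 100
Efficiency = 287 / 312 * 100
Efficiency = 91.99%


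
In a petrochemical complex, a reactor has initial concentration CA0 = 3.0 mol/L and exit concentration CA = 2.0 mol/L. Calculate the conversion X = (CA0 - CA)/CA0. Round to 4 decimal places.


X = (CA0 - CA) / CA0
X = (3.0 - 2.0) / 3.0
X = 1.0 / 3.0
X = 0.3333


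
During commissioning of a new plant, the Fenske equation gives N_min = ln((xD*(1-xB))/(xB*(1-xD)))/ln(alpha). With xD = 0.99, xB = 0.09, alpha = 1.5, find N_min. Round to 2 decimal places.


N_min = ln((xD*(1-xB))/(xB*(1-xD))) / ln(alpha)
Numerator inside ln: 0.9009 / 0.0009 = 1001.0
ln(1001.0) = 6.908755
ln(alpha) = ln(1.5) = 0.405465
N_min = 6.908755 / 0.405465 = 17.04


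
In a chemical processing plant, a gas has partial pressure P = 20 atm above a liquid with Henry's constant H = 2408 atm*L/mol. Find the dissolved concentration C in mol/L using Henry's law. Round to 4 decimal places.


C = P / H
C = 20 / 2408
C = 0.0083 mol/L


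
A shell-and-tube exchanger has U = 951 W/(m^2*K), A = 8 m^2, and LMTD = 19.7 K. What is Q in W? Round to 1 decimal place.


Q = U * A * LMTD
Q = 951 * 8 * 19.7
Q = 149877.6 W


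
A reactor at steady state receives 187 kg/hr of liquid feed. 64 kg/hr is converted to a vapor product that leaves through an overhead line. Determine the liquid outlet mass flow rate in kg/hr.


Steady-state mass balance on the main outlet: F_out = F_in - F_removed
F_out = 187 - 64
F_out = 123 kg/hr


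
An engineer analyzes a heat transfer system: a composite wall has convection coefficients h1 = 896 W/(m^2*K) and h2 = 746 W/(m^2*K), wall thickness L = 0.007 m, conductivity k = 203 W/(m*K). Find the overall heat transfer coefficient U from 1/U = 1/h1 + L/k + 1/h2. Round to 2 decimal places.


1/U = 1/h1 + L/k + 1/h2
1/U = 1/896 + 0.007/203 + 1/746
1/U = 0.0011160714 + 3.44828e-05 + 0.0013404826
1/U = 0.0024910368
U = 401.44 W/(m^2*K)


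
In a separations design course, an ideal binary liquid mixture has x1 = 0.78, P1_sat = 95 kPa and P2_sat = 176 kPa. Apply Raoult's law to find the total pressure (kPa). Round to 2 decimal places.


P = x1*P1_sat + x2*P2_sat
x2 = 1 - x1 = 1 - 0.78 = 0.22
P = 0.78*95 + 0.22*176
P = 74.1 + 38.72
P = 112.82 kPa


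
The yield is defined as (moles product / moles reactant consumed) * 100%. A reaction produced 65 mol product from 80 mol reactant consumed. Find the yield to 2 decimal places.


Yield = (moles product / moles consumed) * 100%
Yield = (65 / 80) * 100
Yield = 0.8125 * 100
Yield = 81.25%


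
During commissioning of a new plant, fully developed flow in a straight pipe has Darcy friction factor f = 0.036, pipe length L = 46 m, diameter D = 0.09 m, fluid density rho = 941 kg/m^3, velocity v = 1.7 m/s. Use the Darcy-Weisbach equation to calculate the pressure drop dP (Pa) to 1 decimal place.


dP = f * (L/D) * (rho*v^2/2)
dP = 0.036 * (46/0.09) * (941*1.7^2/2)
L/D = 511.11111111
rho*v^2/2 = 941*2.89/2 = 1359.745
dP = 0.036 * 511.11111111 * 1359.745
dP = 25019.3 Pa


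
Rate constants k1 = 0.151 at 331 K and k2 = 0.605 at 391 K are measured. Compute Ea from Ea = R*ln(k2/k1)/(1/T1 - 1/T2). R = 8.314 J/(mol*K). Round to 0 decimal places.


Ea = R * ln(k2/k1) / (1/T1 - 1/T2)
ln(k2/k1) = ln(0.605/0.151) = 1.3879486
1/T1 - 1/T2 = 1/331 - 1/391 = 0.000463603279
Ea = 8.314 * 1.3879486 / 0.000463603279
Ea = 24891 J/mol


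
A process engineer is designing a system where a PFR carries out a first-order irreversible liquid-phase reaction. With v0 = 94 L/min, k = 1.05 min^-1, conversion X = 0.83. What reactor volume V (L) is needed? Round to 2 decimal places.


V = (v0/k) * ln(1/(1-X))
V = (94/1.05) * ln(1/(1-0.83))
V = 89.52381 * ln(5.882353)
V = 89.52381 * 1.771957
V = 158.63 L


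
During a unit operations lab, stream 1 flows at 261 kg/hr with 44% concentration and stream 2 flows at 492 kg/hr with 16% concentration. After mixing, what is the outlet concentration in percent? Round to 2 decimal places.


Mass balance on solute: F1*x1 + F2*x2 = F3*x3
F3 = F1 + F2 = 261 + 492 = 753 kg/hr
x3 = (F1*x1 + F2*x2)/F3
x3 = (261*0.44 + 492*0.16) / 753
x3 = 25.71%


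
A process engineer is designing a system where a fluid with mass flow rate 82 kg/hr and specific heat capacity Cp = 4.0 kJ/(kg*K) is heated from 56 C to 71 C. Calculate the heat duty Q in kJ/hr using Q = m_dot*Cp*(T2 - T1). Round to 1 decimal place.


Q = m_dot * Cp * (T2 - T1)
Q = 82 * 4.0 * (71 - 56)
Q = 82 * 4.0 * 15
Q = 4920.0 kJ/hr


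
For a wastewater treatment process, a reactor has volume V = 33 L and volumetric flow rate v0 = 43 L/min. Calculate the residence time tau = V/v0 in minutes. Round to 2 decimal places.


tau = V / v0
tau = 33 / 43
tau = 0.77 min


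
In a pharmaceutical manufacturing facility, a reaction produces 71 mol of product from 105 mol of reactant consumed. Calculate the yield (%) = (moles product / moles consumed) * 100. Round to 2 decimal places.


Yield = (moles product / moles consumed) * 100%
Yield = (71 / 105) * 100
Yield = 0.6762 * 100
Yield = 67.62%


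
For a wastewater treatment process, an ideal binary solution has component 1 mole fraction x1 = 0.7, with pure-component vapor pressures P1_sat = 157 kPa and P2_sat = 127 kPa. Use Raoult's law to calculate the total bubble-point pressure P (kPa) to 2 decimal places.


P = x1*P1_sat + x2*P2_sat
x2 = 1 - x1 = 1 - 0.7 = 0.3
P = 0.7*157 + 0.3*127
P = 109.9 + 38.1
P = 148.00 kPa


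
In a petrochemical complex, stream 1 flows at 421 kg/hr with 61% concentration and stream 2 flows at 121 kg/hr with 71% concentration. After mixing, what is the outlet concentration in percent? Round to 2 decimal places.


Mass balance on solute: F1*x1 + F2*x2 = F3*x3
F3 = F1 + F2 = 421 + 121 = 542 kg/hr
x3 = (F1*x1 + F2*x2)/F3
x3 = (421*0.61 + 121*0.71) / 542
x3 = 63.23%


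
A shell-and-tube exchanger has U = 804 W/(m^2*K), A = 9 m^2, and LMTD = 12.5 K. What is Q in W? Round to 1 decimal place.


Q = U * A * LMTD
Q = 804 * 9 * 12.5
Q = 90450.0 W


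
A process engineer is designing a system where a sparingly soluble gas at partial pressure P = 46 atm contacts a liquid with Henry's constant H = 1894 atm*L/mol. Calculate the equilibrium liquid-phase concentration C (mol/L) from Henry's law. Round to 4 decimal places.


C = P / H
C = 46 / 1894
C = 0.0243 mol/L


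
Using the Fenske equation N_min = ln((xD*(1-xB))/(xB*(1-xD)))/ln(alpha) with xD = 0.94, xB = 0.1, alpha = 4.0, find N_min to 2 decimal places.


N_min = ln((xD*(1-xB))/(xB*(1-xD))) / ln(alpha)
Numerator inside ln: 0.846 / 0.006 = 141.0
ln(141.0) = 4.94876
ln(alpha) = ln(4.0) = 1.386294
N_min = 4.94876 / 1.386294 = 3.57


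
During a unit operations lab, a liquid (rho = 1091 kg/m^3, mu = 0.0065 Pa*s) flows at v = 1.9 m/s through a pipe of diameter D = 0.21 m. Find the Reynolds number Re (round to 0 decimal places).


Re = rho * v * D / mu
Re = 1091 * 1.9 * 0.21 / 0.0065
Re = 435.309 / 0.0065
Re = 66971


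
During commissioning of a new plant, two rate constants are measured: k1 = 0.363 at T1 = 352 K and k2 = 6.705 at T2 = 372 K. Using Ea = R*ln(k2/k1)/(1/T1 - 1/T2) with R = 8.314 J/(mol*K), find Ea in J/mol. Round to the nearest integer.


Ea = R * ln(k2/k1) / (1/T1 - 1/T2)
ln(k2/k1) = ln(6.705/0.363) = 2.916206
1/T1 - 1/T2 = 1/352 - 1/372 = 0.000152737048
Ea = 8.314 * 2.916206 / 0.000152737048
Ea = 158739 J/mol


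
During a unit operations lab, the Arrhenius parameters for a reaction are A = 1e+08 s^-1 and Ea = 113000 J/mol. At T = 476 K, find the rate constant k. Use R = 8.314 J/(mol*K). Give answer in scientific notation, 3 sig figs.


k = A * exp(-Ea/(R*T))
k = 1e+08 * exp(-113000 / (8.314 * 476))
k = 1e+08 * exp(-28.553639)
k = 3.97e-05


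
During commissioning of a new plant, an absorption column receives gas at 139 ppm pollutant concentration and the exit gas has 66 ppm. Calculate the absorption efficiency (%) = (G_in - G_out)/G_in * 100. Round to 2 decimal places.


Efficiency = (G_in - G_out) / G_in * 100%
Efficiency = (139 - 66) / 139 * 100
Efficiency = 73 / 139 * 100
Efficiency = 52.52%


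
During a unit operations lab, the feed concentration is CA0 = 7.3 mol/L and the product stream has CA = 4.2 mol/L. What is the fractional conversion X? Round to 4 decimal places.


X = (CA0 - CA) / CA0
X = (7.3 - 4.2) / 7.3
X = 3.1 / 7.3
X = 0.4247


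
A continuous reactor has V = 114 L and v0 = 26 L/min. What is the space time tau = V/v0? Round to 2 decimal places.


tau = V / v0
tau = 114 / 26
tau = 4.38 min


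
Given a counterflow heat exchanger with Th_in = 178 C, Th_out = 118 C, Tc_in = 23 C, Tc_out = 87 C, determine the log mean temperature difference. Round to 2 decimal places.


dT1 = Th_in - Tc_out = 178 - 87 = 91
dT2 = Th_out - Tc_in = 118 - 23 = 95
LMTD = (dT1 - dT2) / ln(dT1/dT2)
LMTD = (91 - 95) / ln(91/95)
LMTD = 92.99 K


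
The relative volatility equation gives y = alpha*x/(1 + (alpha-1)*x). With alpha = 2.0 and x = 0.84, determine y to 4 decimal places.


y = alpha*x / (1 + (alpha-1)*x)
y = 2.0*0.84 / (1 + (2.0-1)*0.84)
y = 1.68 / (1 + 0.84)
y = 1.68 / 1.84
y = 0.9130


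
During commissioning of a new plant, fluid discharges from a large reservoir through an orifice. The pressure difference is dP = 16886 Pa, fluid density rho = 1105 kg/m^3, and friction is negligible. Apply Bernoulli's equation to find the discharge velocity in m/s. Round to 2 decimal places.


v = sqrt(2*dP/rho)
v = sqrt(2*16886/1105)
v = sqrt(30.562896)
v = 5.53 m/s


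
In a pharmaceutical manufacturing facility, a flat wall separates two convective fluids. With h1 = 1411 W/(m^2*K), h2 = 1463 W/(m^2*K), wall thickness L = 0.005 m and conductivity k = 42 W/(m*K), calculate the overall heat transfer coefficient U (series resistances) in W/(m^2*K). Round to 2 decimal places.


1/U = 1/h1 + L/k + 1/h2
1/U = 1/1411 + 0.005/42 + 1/1463
1/U = 0.0007087172 + 0.0001190476 + 0.000683527
1/U = 0.0015112918
U = 661.69 W/(m^2*K)


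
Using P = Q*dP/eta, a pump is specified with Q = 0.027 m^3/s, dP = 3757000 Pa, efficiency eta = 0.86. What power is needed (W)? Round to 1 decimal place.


P = Q * dP / eta
P = 0.027 * 3757000 / 0.86
P = 101439.0 / 0.86
P = 117952.3 W


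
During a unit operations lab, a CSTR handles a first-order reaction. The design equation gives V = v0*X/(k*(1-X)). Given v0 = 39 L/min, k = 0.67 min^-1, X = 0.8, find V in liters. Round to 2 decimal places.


V = v0 * X / (k * (1 - X))
V = 39 * 0.8 / (0.67 * (1 - 0.8))
V = 31.2 / (0.67 * 0.2)
V = 31.2 / 0.134
V = 232.84 L


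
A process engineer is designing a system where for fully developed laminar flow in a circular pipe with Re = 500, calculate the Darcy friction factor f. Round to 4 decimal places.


f = 64 / Re
f = 64 / 500
f = 0.1280


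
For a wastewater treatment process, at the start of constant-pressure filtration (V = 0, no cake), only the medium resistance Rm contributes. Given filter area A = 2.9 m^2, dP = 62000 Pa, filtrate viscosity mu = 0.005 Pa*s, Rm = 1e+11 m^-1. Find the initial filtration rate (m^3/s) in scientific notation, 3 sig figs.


rate = A * dP / (mu * Rm)
rate = 2.9 * 62000 / (0.005 * 1e+11)
rate = 179800.0 / 5.000e+08
rate = 3.60e-04 m^3/s


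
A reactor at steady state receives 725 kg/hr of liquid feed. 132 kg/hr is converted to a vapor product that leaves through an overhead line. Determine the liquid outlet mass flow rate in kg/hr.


Steady-state mass balance on the main outlet: F_out = F_in - F_removed
F_out = 725 - 132
F_out = 593 kg/hr


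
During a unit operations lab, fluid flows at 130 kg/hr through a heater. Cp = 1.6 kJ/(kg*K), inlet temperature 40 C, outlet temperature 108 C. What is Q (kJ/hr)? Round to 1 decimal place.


Q = m_dot * Cp * (T2 - T1)
Q = 130 * 1.6 * (108 - 40)
Q = 130 * 1.6 * 68
Q = 14144.0 kJ/hr


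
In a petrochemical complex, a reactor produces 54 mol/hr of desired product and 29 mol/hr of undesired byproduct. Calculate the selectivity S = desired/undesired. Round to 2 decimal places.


S = desired product rate / undesired product rate
S = 54 / 29
S = 1.86


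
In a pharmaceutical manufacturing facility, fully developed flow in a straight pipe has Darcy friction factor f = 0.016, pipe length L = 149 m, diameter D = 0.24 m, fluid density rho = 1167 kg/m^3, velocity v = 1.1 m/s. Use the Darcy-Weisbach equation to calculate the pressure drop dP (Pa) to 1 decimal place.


dP = f * (L/D) * (rho*v^2/2)
dP = 0.016 * (149/0.24) * (1167*1.1^2/2)
L/D = 620.83333333
rho*v^2/2 = 1167*1.21/2 = 706.035
dP = 0.016 * 620.83333333 * 706.035
dP = 7013.3 Pa


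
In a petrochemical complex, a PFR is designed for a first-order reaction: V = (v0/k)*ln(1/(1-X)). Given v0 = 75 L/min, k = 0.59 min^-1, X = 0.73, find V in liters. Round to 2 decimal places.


V = (v0/k) * ln(1/(1-X))
V = (75/0.59) * ln(1/(1-0.73))
V = 127.118644 * ln(3.703704)
V = 127.118644 * 1.309333
V = 166.44 L


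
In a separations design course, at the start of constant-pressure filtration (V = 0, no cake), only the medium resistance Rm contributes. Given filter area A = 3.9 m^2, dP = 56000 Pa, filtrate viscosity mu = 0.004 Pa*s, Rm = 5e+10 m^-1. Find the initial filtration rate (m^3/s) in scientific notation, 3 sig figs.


rate = A * dP / (mu * Rm)
rate = 3.9 * 56000 / (0.004 * 5e+10)
rate = 218400.0 / 2.000e+08
rate = 1.09e-03 m^3/s


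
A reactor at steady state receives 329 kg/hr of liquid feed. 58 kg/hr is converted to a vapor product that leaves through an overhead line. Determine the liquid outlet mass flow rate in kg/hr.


Steady-state mass balance on the main outlet: F_out = F_in - F_removed
F_out = 329 - 58
F_out = 271 kg/hr


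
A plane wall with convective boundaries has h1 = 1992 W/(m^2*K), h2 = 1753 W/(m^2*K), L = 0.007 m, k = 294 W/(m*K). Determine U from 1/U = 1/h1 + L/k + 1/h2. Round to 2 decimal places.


1/U = 1/h1 + L/k + 1/h2
1/U = 1/1992 + 0.007/294 + 1/1753
1/U = 0.000502008 + 2.38095e-05 + 0.0005704507
1/U = 0.0010962682
U = 912.19 W/(m^2*K)


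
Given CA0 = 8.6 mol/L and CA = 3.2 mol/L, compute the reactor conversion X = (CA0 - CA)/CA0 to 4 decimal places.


X = (CA0 - CA) / CA0
X = (8.6 - 3.2) / 8.6
X = 5.4 / 8.6
X = 0.6279


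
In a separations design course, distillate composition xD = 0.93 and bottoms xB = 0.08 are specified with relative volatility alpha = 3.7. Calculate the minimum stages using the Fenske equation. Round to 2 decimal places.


N_min = ln((xD*(1-xB))/(xB*(1-xD))) / ln(alpha)
Numerator inside ln: 0.8556 / 0.0056 = 152.785714
ln(152.785714) = 5.029036
ln(alpha) = ln(3.7) = 1.308333
N_min = 5.029036 / 1.308333 = 3.84


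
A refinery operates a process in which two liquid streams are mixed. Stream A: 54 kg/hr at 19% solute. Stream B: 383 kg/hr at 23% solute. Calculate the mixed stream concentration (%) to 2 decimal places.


Mass balance on solute: F1*x1 + F2*x2 = F3*x3
F3 = F1 + F2 = 54 + 383 = 437 kg/hr
x3 = (F1*x1 + F2*x2)/F3
x3 = (54*0.19 + 383*0.23) / 437
x3 = 22.51%


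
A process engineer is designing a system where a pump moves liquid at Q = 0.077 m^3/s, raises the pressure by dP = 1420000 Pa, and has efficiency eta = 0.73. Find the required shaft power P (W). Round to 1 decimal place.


P = Q * dP / eta
P = 0.077 * 1420000 / 0.73
P = 109340.0 / 0.73
P = 149780.8 W


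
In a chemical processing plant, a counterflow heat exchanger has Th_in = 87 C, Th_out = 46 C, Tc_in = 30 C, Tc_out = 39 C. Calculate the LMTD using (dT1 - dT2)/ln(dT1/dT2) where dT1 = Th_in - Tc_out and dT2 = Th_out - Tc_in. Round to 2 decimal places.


dT1 = Th_in - Tc_out = 87 - 39 = 48
dT2 = Th_out - Tc_in = 46 - 30 = 16
LMTD = (dT1 - dT2) / ln(dT1/dT2)
LMTD = (48 - 16) / ln(48/16)
LMTD = 29.13 K


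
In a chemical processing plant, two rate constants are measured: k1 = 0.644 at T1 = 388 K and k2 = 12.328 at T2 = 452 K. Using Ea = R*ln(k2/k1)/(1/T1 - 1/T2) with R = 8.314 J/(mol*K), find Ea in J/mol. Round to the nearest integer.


Ea = R * ln(k2/k1) / (1/T1 - 1/T2)
ln(k2/k1) = ln(12.328/0.644) = 2.9519297
1/T1 - 1/T2 = 1/388 - 1/452 = 0.000364930207
Ea = 8.314 * 2.9519297 / 0.000364930207
Ea = 67252 J/mol


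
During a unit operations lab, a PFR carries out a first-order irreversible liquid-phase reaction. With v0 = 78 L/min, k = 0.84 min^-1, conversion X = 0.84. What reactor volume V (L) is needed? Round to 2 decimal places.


V = (v0/k) * ln(1/(1-X))
V = (78/0.84) * ln(1/(1-0.84))
V = 92.857143 * ln(6.25)
V = 92.857143 * 1.832581
V = 170.17 L


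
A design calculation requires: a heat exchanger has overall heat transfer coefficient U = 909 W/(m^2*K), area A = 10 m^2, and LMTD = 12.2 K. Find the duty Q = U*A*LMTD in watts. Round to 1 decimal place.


Q = U * A * LMTD
Q = 909 * 10 * 12.2
Q = 110898.0 W


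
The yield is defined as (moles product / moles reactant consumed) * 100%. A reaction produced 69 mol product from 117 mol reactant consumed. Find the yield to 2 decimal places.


Yield = (moles product / moles consumed) * 100%
Yield = (69 / 117) * 100
Yield = 0.5897 * 100
Yield = 58.97%


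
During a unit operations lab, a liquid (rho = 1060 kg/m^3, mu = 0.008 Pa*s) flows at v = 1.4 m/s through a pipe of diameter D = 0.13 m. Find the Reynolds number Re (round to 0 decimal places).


Re = rho * v * D / mu
Re = 1060 * 1.4 * 0.13 / 0.008
Re = 192.92 / 0.008
Re = 24115


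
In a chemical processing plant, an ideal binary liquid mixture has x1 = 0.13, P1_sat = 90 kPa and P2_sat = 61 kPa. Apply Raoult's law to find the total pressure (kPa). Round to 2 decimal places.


P = x1*P1_sat + x2*P2_sat
x2 = 1 - x1 = 1 - 0.13 = 0.87
P = 0.13*90 + 0.87*61
P = 11.7 + 53.07
P = 64.77 kPa


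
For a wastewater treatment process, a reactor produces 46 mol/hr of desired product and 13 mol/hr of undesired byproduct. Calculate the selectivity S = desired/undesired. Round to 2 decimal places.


S = desired product rate / undesired product rate
S = 46 / 13
S = 3.54


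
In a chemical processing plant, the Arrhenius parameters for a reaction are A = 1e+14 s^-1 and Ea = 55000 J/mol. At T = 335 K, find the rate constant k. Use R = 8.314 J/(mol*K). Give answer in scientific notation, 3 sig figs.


k = A * exp(-Ea/(R*T))
k = 1e+14 * exp(-55000 / (8.314 * 335))
k = 1e+14 * exp(-19.747306)
k = 2.65e+05


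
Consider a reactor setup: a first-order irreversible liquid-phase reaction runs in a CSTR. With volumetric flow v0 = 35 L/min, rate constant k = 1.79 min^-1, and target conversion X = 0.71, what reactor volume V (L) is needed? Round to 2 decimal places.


V = v0 * X / (k * (1 - X))
V = 35 * 0.71 / (1.79 * (1 - 0.71))
V = 24.85 / (1.79 * 0.29)
V = 24.85 / 0.5191
V = 47.87 L


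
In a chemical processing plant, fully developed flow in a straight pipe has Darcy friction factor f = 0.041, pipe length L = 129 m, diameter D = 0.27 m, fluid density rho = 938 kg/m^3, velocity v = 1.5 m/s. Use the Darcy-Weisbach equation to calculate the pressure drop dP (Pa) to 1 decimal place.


dP = f * (L/D) * (rho*v^2/2)
dP = 0.041 * (129/0.27) * (938*1.5^2/2)
L/D = 477.77777778
rho*v^2/2 = 938*2.25/2 = 1055.25
dP = 0.041 * 477.77777778 * 1055.25
dP = 20671.2 Pa


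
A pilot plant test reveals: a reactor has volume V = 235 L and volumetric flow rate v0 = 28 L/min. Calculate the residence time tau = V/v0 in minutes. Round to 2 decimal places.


tau = V / v0
tau = 235 / 28
tau = 8.39 min


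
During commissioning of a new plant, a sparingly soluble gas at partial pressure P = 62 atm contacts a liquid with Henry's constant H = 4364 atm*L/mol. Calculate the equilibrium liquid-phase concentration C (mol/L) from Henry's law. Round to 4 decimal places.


C = P / H
C = 62 / 4364
C = 0.0142 mol/L


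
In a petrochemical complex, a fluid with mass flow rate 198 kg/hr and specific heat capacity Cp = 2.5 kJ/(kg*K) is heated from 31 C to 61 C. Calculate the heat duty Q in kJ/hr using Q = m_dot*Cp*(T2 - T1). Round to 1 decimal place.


Q = m_dot * Cp * (T2 - T1)
Q = 198 * 2.5 * (61 - 31)
Q = 198 * 2.5 * 30
Q = 14850.0 kJ/hr


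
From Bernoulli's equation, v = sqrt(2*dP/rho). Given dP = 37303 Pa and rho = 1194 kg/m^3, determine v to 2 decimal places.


v = sqrt(2*dP/rho)
v = sqrt(2*37303/1194)
v = sqrt(62.484087)
v = 7.90 m/s


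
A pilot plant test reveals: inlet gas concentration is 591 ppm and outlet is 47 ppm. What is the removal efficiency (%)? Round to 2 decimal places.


Efficiency = (G_in - G_out) / G_in * 100%
Efficiency = (591 - 47) / 591 * 100
Efficiency = 544 / 591 * 100
Efficiency = 92.05%


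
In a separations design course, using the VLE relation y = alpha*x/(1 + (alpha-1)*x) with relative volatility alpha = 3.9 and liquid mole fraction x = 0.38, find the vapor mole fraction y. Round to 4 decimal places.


y = alpha*x / (1 + (alpha-1)*x)
y = 3.9*0.38 / (1 + (3.9-1)*0.38)
y = 1.482 / (1 + 1.102)
y = 1.482 / 2.102
y = 0.7050


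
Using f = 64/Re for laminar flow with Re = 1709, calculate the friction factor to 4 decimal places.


f = 64 / Re
f = 64 / 1709
f = 0.0374


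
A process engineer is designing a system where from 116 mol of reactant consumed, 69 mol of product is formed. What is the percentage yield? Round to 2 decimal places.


Yield = (moles product / moles consumed) * 100%
Yield = (69 / 116) * 100
Yield = 0.5948 * 100
Yield = 59.48%


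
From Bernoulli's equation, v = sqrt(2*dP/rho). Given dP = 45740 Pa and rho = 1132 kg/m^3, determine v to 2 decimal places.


v = sqrt(2*dP/rho)
v = sqrt(2*45740/1132)
v = sqrt(80.812721)
v = 8.99 m/s


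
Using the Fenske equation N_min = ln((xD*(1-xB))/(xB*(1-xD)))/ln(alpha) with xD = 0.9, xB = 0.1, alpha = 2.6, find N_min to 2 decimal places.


N_min = ln((xD*(1-xB))/(xB*(1-xD))) / ln(alpha)
Numerator inside ln: 0.81 / 0.01 = 81.0
ln(81.0) = 4.394449
ln(alpha) = ln(2.6) = 0.955511
N_min = 4.394449 / 0.955511 = 4.60


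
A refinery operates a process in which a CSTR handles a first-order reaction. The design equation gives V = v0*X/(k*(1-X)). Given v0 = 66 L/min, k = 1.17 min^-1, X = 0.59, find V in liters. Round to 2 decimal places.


V = v0 * X / (k * (1 - X))
V = 66 * 0.59 / (1.17 * (1 - 0.59))
V = 38.94 / (1.17 * 0.41)
V = 38.94 / 0.4797
V = 81.18 L


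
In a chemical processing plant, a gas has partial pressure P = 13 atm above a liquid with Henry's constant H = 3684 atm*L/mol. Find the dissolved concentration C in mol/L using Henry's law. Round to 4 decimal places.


C = P / H
C = 13 / 3684
C = 0.0035 mol/L


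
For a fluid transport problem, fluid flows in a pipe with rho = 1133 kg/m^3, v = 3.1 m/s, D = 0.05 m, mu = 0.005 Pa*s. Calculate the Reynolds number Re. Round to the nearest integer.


Re = rho * v * D / mu
Re = 1133 * 3.1 * 0.05 / 0.005
Re = 175.615 / 0.005
Re = 35123


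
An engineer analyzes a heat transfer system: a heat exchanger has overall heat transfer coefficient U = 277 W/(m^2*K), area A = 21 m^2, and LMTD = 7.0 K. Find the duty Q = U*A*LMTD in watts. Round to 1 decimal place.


Q = U * A * LMTD
Q = 277 * 21 * 7.0
Q = 40719.0 W


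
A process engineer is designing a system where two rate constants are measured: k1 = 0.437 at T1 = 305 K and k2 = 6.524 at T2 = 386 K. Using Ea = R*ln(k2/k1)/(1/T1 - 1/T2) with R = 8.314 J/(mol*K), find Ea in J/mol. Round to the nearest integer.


Ea = R * ln(k2/k1) / (1/T1 - 1/T2)
ln(k2/k1) = ln(6.524/0.437) = 2.7033098
1/T1 - 1/T2 = 1/305 - 1/386 = 0.000688014949
Ea = 8.314 * 2.7033098 / 0.000688014949
Ea = 32667 J/mol


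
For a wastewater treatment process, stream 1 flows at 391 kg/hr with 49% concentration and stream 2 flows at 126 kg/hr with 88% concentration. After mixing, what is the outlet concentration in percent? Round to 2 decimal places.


Mass balance on solute: F1*x1 + F2*x2 = F3*x3
F3 = F1 + F2 = 391 + 126 = 517 kg/hr
x3 = (F1*x1 + F2*x2)/F3
x3 = (391*0.49 + 126*0.88) / 517
x3 = 58.50%


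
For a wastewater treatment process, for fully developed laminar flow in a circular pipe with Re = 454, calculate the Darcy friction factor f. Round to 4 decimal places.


f = 64 / Re
f = 64 / 454
f = 0.1410


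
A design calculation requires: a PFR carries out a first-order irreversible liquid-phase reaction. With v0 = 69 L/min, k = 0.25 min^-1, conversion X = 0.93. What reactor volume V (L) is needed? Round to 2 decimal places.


V = (v0/k) * ln(1/(1-X))
V = (69/0.25) * ln(1/(1-0.93))
V = 276.0 * ln(14.285714)
V = 276.0 * 2.65926
V = 733.96 L


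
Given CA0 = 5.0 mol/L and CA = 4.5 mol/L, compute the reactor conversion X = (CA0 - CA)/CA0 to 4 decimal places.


X = (CA0 - CA) / CA0
X = (5.0 - 4.5) / 5.0
X = 0.5 / 5.0
X = 0.1000


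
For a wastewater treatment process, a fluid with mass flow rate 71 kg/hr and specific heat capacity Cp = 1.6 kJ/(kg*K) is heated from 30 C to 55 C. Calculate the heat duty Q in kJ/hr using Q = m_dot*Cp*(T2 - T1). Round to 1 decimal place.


Q = m_dot * Cp * (T2 - T1)
Q = 71 * 1.6 * (55 - 30)
Q = 71 * 1.6 * 25
Q = 2840.0 kJ/hr


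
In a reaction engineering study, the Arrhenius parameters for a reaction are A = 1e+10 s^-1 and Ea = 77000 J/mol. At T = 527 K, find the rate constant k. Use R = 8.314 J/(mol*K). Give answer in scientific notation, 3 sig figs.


k = A * exp(-Ea/(R*T))
k = 1e+10 * exp(-77000 / (8.314 * 527))
k = 1e+10 * exp(-17.573978)
k = 2.33e+02


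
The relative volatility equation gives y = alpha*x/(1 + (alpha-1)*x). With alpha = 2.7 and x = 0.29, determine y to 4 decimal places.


y = alpha*x / (1 + (alpha-1)*x)
y = 2.7*0.29 / (1 + (2.7-1)*0.29)
y = 0.783 / (1 + 0.493)
y = 0.783 / 1.493
y = 0.5244


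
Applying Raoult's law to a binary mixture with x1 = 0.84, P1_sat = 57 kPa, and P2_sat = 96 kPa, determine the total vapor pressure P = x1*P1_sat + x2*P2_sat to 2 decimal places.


P = x1*P1_sat + x2*P2_sat
x2 = 1 - x1 = 1 - 0.84 = 0.16
P = 0.84*57 + 0.16*96
P = 47.88 + 15.36
P = 63.24 kPa


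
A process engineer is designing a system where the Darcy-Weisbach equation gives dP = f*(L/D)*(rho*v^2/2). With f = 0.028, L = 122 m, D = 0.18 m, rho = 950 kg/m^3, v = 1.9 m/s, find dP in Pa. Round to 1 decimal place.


dP = f * (L/D) * (rho*v^2/2)
dP = 0.028 * (122/0.18) * (950*1.9^2/2)
L/D = 677.77777778
rho*v^2/2 = 950*3.61/2 = 1714.75
dP = 0.028 * 677.77777778 * 1714.75
dP = 32542.1 Pa


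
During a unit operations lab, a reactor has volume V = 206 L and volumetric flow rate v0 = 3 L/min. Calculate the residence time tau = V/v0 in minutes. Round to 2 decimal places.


tau = V / v0
tau = 206 / 3
tau = 68.67 min


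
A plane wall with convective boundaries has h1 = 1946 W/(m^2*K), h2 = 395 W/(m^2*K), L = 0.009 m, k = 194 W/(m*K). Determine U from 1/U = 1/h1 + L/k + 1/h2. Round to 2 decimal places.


1/U = 1/h1 + L/k + 1/h2
1/U = 1/1946 + 0.009/194 + 1/395
1/U = 0.0005138746 + 4.63918e-05 + 0.0025316456
1/U = 0.003091912
U = 323.42 W/(m^2*K)


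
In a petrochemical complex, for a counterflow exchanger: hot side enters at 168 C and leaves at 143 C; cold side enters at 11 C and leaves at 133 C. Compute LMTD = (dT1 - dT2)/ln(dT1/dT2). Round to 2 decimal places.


dT1 = Th_in - Tc_out = 168 - 133 = 35
dT2 = Th_out - Tc_in = 143 - 11 = 132
LMTD = (dT1 - dT2) / ln(dT1/dT2)
LMTD = (35 - 132) / ln(35/132)
LMTD = 73.07 K


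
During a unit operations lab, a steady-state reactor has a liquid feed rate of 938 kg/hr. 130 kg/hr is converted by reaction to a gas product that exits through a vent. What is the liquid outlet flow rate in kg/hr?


Steady-state mass balance on the main outlet: F_out = F_in - F_removed
F_out = 938 - 130
F_out = 808 kg/hr


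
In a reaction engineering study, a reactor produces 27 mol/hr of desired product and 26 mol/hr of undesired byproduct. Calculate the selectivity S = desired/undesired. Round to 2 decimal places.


S = desired product rate / undesired product rate
S = 27 / 26
S = 1.04


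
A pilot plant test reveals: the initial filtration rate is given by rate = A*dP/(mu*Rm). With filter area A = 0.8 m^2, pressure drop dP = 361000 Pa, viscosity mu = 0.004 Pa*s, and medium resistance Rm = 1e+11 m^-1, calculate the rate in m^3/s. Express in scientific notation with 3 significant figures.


rate = A * dP / (mu * Rm)
rate = 0.8 * 361000 / (0.004 * 1e+11)
rate = 288800.0 / 4.000e+08
rate = 7.22e-04 m^3/s


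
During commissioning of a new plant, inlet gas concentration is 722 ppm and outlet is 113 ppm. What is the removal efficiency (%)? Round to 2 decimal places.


Efficiency = (G_in - G_out) / G_in * 100%
Efficiency = (722 - 113) / 722 * 100
Efficiency = 609 / 722 * 100
Efficiency = 84.35%


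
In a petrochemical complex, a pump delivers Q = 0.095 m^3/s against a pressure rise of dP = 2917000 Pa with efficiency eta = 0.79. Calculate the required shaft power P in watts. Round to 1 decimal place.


P = Q * dP / eta
P = 0.095 * 2917000 / 0.79
P = 277115.0 / 0.79
P = 350778.5 W


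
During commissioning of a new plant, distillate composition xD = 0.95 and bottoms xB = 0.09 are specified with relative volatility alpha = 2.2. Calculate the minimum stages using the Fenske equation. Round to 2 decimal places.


N_min = ln((xD*(1-xB))/(xB*(1-xD))) / ln(alpha)
Numerator inside ln: 0.8645 / 0.0045 = 192.111111
ln(192.111111) = 5.258074
ln(alpha) = ln(2.2) = 0.788457
N_min = 5.258074 / 0.788457 = 6.67


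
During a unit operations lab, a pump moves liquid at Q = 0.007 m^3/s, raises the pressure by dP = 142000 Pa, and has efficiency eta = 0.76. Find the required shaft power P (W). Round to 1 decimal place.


P = Q * dP / eta
P = 0.007 * 142000 / 0.76
P = 994.0 / 0.76
P = 1307.9 W


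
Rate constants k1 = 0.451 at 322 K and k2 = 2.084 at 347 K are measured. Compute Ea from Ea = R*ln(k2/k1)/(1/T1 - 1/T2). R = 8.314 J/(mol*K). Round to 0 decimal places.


Ea = R * ln(k2/k1) / (1/T1 - 1/T2)
ln(k2/k1) = ln(2.084/0.451) = 1.5305771
1/T1 - 1/T2 = 1/322 - 1/347 = 0.000223745682
Ea = 8.314 * 1.5305771 / 0.000223745682
Ea = 56874 J/mol


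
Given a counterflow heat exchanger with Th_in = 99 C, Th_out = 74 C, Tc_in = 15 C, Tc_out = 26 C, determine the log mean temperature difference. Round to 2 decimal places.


dT1 = Th_in - Tc_out = 99 - 26 = 73
dT2 = Th_out - Tc_in = 74 - 15 = 59
LMTD = (dT1 - dT2) / ln(dT1/dT2)
LMTD = (73 - 59) / ln(73/59)
LMTD = 65.75 K


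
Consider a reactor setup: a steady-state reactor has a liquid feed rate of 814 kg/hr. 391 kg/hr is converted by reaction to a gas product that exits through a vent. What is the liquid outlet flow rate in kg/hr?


Steady-state mass balance on the main outlet: F_out = F_in - F_removed
F_out = 814 - 391
F_out = 423 kg/hr


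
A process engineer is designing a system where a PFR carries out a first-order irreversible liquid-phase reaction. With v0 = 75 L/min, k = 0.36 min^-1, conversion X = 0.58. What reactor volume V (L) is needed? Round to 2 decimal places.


V = (v0/k) * ln(1/(1-X))
V = (75/0.36) * ln(1/(1-0.58))
V = 208.333333 * ln(2.380952)
V = 208.333333 * 0.8675
V = 180.73 L


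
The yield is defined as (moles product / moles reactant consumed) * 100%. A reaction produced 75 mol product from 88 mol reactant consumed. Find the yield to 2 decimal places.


Yield = (moles product / moles consumed) * 100%
Yield = (75 / 88) * 100
Yield = 0.8523 * 100
Yield = 85.23%


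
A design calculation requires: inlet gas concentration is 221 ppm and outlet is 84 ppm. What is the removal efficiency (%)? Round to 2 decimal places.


Efficiency = (G_in - G_out) / G_in * 100%
Efficiency = (221 - 84) / 221 * 100
Efficiency = 137 / 221 * 100
Efficiency = 61.99%


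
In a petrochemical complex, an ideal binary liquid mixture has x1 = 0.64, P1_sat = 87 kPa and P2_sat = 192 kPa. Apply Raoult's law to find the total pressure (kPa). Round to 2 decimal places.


P = x1*P1_sat + x2*P2_sat
x2 = 1 - x1 = 1 - 0.64 = 0.36
P = 0.64*87 + 0.36*192
P = 55.68 + 69.12
P = 124.80 kPa


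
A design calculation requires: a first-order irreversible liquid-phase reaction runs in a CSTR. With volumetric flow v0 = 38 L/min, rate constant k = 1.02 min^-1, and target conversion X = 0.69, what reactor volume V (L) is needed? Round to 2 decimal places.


V = v0 * X / (k * (1 - X))
V = 38 * 0.69 / (1.02 * (1 - 0.69))
V = 26.22 / (1.02 * 0.31)
V = 26.22 / 0.3162
V = 82.92 L


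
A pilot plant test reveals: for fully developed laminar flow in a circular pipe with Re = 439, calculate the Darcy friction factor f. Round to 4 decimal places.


f = 64 / Re
f = 64 / 439
f = 0.1458


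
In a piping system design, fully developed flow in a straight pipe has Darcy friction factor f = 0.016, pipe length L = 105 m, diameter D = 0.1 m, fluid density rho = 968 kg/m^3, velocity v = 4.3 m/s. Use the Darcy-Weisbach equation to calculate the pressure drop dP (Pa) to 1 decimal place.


dP = f * (L/D) * (rho*v^2/2)
dP = 0.016 * (105/0.1) * (968*4.3^2/2)
L/D = 1050.0
rho*v^2/2 = 968*18.49/2 = 8949.16
dP = 0.016 * 1050.0 * 8949.16
dP = 150345.9 Pa


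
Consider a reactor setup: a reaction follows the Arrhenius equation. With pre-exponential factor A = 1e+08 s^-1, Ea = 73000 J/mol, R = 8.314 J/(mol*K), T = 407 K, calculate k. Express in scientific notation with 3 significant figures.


k = A * exp(-Ea/(R*T))
k = 1e+08 * exp(-73000 / (8.314 * 407))
k = 1e+08 * exp(-21.573392)
k = 4.27e-02


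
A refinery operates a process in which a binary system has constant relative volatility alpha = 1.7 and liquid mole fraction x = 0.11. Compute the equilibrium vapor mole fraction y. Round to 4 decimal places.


y = alpha*x / (1 + (alpha-1)*x)
y = 1.7*0.11 / (1 + (1.7-1)*0.11)
y = 0.187 / (1 + 0.077)
y = 0.187 / 1.077
y = 0.1736


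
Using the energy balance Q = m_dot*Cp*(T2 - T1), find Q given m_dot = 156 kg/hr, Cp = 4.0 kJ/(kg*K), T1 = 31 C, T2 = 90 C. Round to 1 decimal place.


Q = m_dot * Cp * (T2 - T1)
Q = 156 * 4.0 * (90 - 31)
Q = 156 * 4.0 * 59
Q = 36816.0 kJ/hr


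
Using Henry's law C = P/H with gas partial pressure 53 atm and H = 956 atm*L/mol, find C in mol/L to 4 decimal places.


C = P / H
C = 53 / 956
C = 0.0554 mol/L


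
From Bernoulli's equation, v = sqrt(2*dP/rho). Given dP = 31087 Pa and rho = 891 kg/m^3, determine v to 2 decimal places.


v = sqrt(2*dP/rho)
v = sqrt(2*31087/891)
v = sqrt(69.780022)
v = 8.35 m/s


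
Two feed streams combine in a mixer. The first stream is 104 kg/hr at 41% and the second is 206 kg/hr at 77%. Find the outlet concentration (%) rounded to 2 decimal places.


Mass balance on solute: F1*x1 + F2*x2 = F3*x3
F3 = F1 + F2 = 104 + 206 = 310 kg/hr
x3 = (F1*x1 + F2*x2)/F3
x3 = (104*0.41 + 206*0.77) / 310
x3 = 64.92%


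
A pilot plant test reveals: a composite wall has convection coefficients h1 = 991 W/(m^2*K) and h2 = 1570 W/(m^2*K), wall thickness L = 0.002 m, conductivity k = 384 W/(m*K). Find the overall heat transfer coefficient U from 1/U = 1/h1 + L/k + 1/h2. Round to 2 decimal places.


1/U = 1/h1 + L/k + 1/h2
1/U = 1/991 + 0.002/384 + 1/1570
1/U = 0.0010090817 + 5.2083e-06 + 0.0006369427
1/U = 0.0016512327
U = 605.61 W/(m^2*K)


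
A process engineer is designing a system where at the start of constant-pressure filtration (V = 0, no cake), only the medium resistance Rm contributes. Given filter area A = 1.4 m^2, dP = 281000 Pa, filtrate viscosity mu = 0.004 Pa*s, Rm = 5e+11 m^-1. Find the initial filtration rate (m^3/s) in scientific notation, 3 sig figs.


rate = A * dP / (mu * Rm)
rate = 1.4 * 281000 / (0.004 * 5e+11)
rate = 393400.0 / 2.000e+09
rate = 1.97e-04 m^3/s


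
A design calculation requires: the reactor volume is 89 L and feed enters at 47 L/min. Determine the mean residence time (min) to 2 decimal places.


tau = V / v0
tau = 89 / 47
tau = 1.89 min


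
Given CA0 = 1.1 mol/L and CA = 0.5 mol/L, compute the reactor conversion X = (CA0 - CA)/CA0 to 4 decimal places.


X = (CA0 - CA) / CA0
X = (1.1 - 0.5) / 1.1
X = 0.6 / 1.1
X = 0.5455


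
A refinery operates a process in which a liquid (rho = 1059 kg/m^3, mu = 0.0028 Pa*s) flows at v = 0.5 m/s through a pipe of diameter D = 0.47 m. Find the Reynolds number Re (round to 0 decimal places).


Re = rho * v * D / mu
Re = 1059 * 0.5 * 0.47 / 0.0028
Re = 248.865 / 0.0028
Re = 88880
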